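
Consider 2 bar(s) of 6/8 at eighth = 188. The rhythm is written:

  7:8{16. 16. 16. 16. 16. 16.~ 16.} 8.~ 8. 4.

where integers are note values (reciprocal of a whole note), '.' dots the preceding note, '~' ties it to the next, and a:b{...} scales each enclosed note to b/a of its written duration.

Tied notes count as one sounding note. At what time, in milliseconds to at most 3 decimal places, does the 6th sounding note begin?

note 6 onset = 30/7b = 1367.781ms

1. 0.0ms @ 0 + 273.556ms (6/7)
2. 273.556ms @ 6/7 + 273.556ms (6/7)
3. 547.112ms @ 12/7 + 273.556ms (6/7)
4. 820.669ms @ 18/7 + 273.556ms (6/7)
5. 1094.225ms @ 24/7 + 273.556ms (6/7)
6. 1367.781ms @ 30/7 + 547.112ms (12/7)
7. 1914.894ms @ 6 + 957.447ms (3)
8. 2872.34ms @ 9 + 957.447ms (3)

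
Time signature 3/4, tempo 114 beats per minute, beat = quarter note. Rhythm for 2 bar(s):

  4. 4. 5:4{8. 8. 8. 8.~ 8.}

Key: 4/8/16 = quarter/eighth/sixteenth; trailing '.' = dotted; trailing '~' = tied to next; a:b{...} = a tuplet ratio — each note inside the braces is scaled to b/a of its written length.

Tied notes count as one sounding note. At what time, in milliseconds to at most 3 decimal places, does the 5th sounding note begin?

1. 0.0ms @ 0 + 789.474ms (3/2)
2. 789.474ms @ 3/2 + 789.474ms (3/2)
3. 1578.947ms @ 3 + 315.789ms (3/5)
4. 1894.737ms @ 18/5 + 315.789ms (3/5)
5. 2210.526ms @ 21/5 + 315.789ms (3/5)
6. 2526.316ms @ 24/5 + 631.579ms (6/5)

note 5 onset = 21/5b = 2210.526ms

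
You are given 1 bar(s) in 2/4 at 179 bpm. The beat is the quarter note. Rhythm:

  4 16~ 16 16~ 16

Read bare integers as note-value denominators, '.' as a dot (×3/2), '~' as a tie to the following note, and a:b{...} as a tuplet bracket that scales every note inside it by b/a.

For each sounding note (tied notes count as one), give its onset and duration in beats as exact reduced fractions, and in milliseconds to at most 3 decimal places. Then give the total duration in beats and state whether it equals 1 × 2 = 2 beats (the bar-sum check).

1) 0.0ms=0b +335.196ms=1b
2) 335.196ms=1b +167.598ms=1/2b
3) 502.793ms=3/2b +167.598ms=1/2b
Σ=2b of 2 (179bpm 2/4) — PASS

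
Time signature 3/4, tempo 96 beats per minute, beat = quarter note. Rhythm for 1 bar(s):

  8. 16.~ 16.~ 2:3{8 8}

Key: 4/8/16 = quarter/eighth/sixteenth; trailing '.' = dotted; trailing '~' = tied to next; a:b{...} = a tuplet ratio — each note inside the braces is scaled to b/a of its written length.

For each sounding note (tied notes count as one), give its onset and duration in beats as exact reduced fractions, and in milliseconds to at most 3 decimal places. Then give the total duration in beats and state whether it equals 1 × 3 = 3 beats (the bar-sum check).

1) 0.0ms=0b +468.75ms=3/4b
2) 468.75ms=3/4b +937.5ms=3/2b
3) 1406.25ms=9/4b +468.75ms=3/4b
Σ=3b of 3 (96bpm 3/4) — PASS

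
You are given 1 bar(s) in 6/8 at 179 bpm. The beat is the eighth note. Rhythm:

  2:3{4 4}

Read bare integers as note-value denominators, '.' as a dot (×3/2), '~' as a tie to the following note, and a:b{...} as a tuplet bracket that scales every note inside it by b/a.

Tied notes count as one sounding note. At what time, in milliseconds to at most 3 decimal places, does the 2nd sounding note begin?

1. 0.0ms @ 0 + 1005.587ms (3)
2. 1005.587ms @ 3 + 1005.587ms (3)

note 2 onset = 3b = 1005.587ms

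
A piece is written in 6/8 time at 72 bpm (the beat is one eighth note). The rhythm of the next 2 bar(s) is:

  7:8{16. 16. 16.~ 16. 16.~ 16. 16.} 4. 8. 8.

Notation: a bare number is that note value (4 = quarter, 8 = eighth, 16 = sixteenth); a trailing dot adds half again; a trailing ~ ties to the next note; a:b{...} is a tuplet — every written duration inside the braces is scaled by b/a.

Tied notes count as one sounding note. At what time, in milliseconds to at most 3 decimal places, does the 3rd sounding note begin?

1. 0.0ms @ 0 + 714.286ms (6/7)
2. 714.286ms @ 6/7 + 714.286ms (6/7)
3. 1428.571ms @ 12/7 + 1428.571ms (12/7)
4. 2857.143ms @ 24/7 + 1428.571ms (12/7)
5. 4285.714ms @ 36/7 + 714.286ms (6/7)
6. 5000.0ms @ 6 + 2500.0ms (3)
7. 7500.0ms @ 9 + 1250.0ms (3/2)
8. 8750.0ms @ 21/2 + 1250.0ms (3/2)

note 3 onset = 12/7b = 1428.571ms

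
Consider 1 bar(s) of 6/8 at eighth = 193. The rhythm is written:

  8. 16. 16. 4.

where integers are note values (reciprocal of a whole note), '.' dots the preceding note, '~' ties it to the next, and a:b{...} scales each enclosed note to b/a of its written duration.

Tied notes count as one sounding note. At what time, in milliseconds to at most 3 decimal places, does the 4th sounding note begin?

note 4 onset = 3b = 932.642ms

1. 0.0ms @ 0 + 466.321ms (3/2)
2. 466.321ms @ 3/2 + 233.161ms (3/4)
3. 699.482ms @ 9/4 + 233.161ms (3/4)
4. 932.642ms @ 3 + 932.642ms (3)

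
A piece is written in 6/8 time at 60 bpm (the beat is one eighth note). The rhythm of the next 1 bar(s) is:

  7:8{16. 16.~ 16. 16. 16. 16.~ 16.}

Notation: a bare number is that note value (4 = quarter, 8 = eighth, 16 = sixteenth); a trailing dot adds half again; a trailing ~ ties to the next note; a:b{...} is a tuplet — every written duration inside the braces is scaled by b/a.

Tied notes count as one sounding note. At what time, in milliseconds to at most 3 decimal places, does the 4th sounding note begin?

1. 0.0ms @ 0 + 857.143ms (6/7)
2. 857.143ms @ 6/7 + 1714.286ms (12/7)
3. 2571.429ms @ 18/7 + 857.143ms (6/7)
4. 3428.571ms @ 24/7 + 857.143ms (6/7)
5. 4285.714ms @ 30/7 + 1714.286ms (12/7)

note 4 onset = 24/7b = 3428.571ms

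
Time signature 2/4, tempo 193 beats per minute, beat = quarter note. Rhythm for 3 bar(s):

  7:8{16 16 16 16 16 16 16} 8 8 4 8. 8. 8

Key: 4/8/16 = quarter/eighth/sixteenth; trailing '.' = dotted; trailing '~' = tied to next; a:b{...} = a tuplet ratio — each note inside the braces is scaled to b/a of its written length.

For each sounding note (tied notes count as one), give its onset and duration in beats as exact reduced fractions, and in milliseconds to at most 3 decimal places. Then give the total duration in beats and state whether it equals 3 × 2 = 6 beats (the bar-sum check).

1) 0.0ms=0b +88.823ms=2/7b
2) 88.823ms=2/7b +88.823ms=2/7b
3) 177.646ms=4/7b +88.823ms=2/7b
4) 266.469ms=6/7b +88.823ms=2/7b
5) 355.292ms=8/7b +88.823ms=2/7b
6) 444.115ms=10/7b +88.823ms=2/7b
7) 532.939ms=12/7b +88.823ms=2/7b
8) 621.762ms=2b +155.44ms=1/2b
9) 777.202ms=5/2b +155.44ms=1/2b
10) 932.642ms=3b +310.881ms=1b
11) 1243.523ms=4b +233.161ms=3/4b
12) 1476.684ms=19/4b +233.161ms=3/4b
13) 1709.845ms=11/2b +155.44ms=1/2b
Σ=6b of 6 (193bpm 2/4) — PASS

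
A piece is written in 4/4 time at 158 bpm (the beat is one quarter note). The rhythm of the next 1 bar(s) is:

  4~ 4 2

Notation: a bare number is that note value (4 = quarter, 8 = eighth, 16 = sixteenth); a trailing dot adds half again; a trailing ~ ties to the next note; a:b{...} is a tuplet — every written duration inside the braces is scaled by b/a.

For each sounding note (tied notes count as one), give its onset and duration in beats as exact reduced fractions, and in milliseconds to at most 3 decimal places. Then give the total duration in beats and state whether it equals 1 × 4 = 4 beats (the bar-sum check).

1) 0.0ms=0b +759.494ms=2b
2) 759.494ms=2b +759.494ms=2b
Σ=4b of 4 (158bpm 4/4) — PASS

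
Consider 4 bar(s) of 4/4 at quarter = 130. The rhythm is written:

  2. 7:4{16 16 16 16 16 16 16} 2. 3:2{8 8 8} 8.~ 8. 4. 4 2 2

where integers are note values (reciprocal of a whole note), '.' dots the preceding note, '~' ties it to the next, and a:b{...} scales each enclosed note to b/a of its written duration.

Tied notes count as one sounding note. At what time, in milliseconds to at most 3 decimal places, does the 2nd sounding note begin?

note 2 onset = 3b = 1384.615ms

1. 0.0ms @ 0 + 1384.615ms (3)
2. 1384.615ms @ 3 + 65.934ms (1/7)
3. 1450.549ms @ 22/7 + 65.934ms (1/7)
4. 1516.484ms @ 23/7 + 65.934ms (1/7)
5. 1582.418ms @ 24/7 + 65.934ms (1/7)
6. 1648.352ms @ 25/7 + 65.934ms (1/7)
7. 1714.286ms @ 26/7 + 65.934ms (1/7)
8. 1780.22ms @ 27/7 + 65.934ms (1/7)
9. 1846.154ms @ 4 + 1384.615ms (3)
10. 3230.769ms @ 7 + 153.846ms (1/3)
11. 3384.615ms @ 22/3 + 153.846ms (1/3)
12. 3538.462ms @ 23/3 + 153.846ms (1/3)
13. 3692.308ms @ 8 + 692.308ms (3/2)
14. 4384.615ms @ 19/2 + 692.308ms (3/2)
15. 5076.923ms @ 11 + 461.538ms (1)
16. 5538.462ms @ 12 + 923.077ms (2)
17. 6461.538ms @ 14 + 923.077ms (2)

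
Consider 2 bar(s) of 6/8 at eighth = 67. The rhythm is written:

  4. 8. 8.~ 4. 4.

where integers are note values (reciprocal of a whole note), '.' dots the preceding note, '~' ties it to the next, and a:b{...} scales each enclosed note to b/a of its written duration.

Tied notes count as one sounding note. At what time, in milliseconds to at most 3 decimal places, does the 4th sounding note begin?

note 4 onset = 9b = 8059.701ms

1. 0.0ms @ 0 + 2686.567ms (3)
2. 2686.567ms @ 3 + 1343.284ms (3/2)
3. 4029.851ms @ 9/2 + 4029.851ms (9/2)
4. 8059.701ms @ 9 + 2686.567ms (3)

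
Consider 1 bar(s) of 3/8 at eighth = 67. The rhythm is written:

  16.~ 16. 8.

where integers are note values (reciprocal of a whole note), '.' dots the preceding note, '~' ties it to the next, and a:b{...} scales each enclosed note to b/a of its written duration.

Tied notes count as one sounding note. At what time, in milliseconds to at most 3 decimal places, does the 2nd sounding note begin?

1. 0.0ms @ 0 + 1343.284ms (3/2)
2. 1343.284ms @ 3/2 + 1343.284ms (3/2)

note 2 onset = 3/2b = 1343.284ms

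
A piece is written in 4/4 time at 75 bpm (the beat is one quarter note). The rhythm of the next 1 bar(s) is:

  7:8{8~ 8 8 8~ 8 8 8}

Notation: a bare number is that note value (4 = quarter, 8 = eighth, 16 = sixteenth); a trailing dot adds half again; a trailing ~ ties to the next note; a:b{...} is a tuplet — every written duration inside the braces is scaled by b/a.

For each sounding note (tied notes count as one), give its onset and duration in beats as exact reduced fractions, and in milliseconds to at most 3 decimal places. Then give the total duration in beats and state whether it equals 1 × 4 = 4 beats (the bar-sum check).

1) 0.0ms=0b +914.286ms=8/7b
2) 914.286ms=8/7b +457.143ms=4/7b
3) 1371.429ms=12/7b +914.286ms=8/7b
4) 2285.714ms=20/7b +457.143ms=4/7b
5) 2742.857ms=24/7b +457.143ms=4/7b
Σ=4b of 4 (75bpm 4/4) — PASS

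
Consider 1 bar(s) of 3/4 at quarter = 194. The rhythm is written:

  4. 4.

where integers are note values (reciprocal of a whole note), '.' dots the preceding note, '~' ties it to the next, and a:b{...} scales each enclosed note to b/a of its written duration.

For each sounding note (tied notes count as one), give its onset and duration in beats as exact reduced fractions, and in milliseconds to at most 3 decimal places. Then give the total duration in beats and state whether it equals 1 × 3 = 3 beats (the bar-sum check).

1) 0.0ms=0b +463.918ms=3/2b
2) 463.918ms=3/2b +463.918ms=3/2b
Σ=3b of 3 (194bpm 3/4) — PASS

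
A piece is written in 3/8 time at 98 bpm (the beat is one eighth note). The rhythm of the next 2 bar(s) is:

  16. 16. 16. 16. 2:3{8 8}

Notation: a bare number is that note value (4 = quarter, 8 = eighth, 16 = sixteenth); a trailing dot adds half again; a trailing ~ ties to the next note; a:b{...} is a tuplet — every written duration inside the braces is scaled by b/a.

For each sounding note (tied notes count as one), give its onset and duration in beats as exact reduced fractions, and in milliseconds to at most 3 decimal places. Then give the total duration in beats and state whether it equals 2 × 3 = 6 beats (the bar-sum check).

1) 0.0ms=0b +459.184ms=3/4b
2) 459.184ms=3/4b +459.184ms=3/4b
3) 918.367ms=3/2b +459.184ms=3/4b
4) 1377.551ms=9/4b +459.184ms=3/4b
5) 1836.735ms=3b +918.367ms=3/2b
6) 2755.102ms=9/2b +918.367ms=3/2b
Σ=6b of 6 (98bpm 3/8) — PASS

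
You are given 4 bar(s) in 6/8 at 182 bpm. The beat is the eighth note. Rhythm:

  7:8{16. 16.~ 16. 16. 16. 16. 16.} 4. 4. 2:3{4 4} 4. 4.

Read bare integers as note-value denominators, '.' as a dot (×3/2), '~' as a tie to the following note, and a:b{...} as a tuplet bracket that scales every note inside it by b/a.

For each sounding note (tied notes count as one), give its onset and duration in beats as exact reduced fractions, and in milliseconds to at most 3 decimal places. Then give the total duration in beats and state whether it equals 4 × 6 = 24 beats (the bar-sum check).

1) 0.0ms=0b +282.575ms=6/7b
2) 282.575ms=6/7b +565.149ms=12/7b
3) 847.724ms=18/7b +282.575ms=6/7b
4) 1130.298ms=24/7b +282.575ms=6/7b
5) 1412.873ms=30/7b +282.575ms=6/7b
6) 1695.447ms=36/7b +282.575ms=6/7b
7) 1978.022ms=6b +989.011ms=3b
8) 2967.033ms=9b +989.011ms=3b
9) 3956.044ms=12b +989.011ms=3b
10) 4945.055ms=15b +989.011ms=3b
11) 5934.066ms=18b +989.011ms=3b
12) 6923.077ms=21b +989.011ms=3b
Σ=24b of 24 (182bpm 6/8) — PASS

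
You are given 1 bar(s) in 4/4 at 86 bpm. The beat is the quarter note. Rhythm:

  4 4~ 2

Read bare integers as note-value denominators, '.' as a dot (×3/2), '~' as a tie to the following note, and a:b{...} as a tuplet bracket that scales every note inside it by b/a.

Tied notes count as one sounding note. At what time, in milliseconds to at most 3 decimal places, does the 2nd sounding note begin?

note 2 onset = 1b = 697.674ms

1. 0.0ms @ 0 + 697.674ms (1)
2. 697.674ms @ 1 + 2093.023ms (3)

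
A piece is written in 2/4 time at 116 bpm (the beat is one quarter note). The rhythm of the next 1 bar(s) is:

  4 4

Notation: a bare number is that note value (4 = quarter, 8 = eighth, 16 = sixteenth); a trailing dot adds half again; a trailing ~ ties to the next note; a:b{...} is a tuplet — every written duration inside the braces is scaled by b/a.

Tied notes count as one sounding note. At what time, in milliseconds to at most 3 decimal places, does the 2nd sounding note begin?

1. 0.0ms @ 0 + 517.241ms (1)
2. 517.241ms @ 1 + 517.241ms (1)

note 2 onset = 1b = 517.241ms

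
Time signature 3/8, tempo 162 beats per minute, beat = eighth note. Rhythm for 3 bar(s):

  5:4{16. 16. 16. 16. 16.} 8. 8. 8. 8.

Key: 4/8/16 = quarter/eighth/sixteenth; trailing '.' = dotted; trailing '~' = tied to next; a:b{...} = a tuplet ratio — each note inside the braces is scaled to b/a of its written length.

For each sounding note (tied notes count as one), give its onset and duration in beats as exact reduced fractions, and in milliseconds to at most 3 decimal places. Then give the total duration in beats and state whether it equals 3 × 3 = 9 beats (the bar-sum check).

1) 0.0ms=0b +222.222ms=3/5b
2) 222.222ms=3/5b +222.222ms=3/5b
3) 444.444ms=6/5b +222.222ms=3/5b
4) 666.667ms=9/5b +222.222ms=3/5b
5) 888.889ms=12/5b +222.222ms=3/5b
6) 1111.111ms=3b +555.556ms=3/2b
7) 1666.667ms=9/2b +555.556ms=3/2b
8) 2222.222ms=6b +555.556ms=3/2b
9) 2777.778ms=15/2b +555.556ms=3/2b
Σ=9b of 9 (162bpm 3/8) — PASS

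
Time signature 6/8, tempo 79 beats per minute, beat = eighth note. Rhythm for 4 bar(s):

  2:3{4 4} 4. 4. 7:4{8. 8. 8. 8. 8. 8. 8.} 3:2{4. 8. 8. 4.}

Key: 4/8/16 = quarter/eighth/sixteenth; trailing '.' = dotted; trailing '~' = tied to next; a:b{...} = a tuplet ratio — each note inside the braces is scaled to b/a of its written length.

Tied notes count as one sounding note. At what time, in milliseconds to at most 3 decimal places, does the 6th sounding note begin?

1. 0.0ms @ 0 + 2278.481ms (3)
2. 2278.481ms @ 3 + 2278.481ms (3)
3. 4556.962ms @ 6 + 2278.481ms (3)
4. 6835.443ms @ 9 + 2278.481ms (3)
5. 9113.924ms @ 12 + 650.995ms (6/7)
6. 9764.919ms @ 90/7 + 650.995ms (6/7)
7. 10415.913ms @ 96/7 + 650.995ms (6/7)
8. 11066.908ms @ 102/7 + 650.995ms (6/7)
9. 11717.902ms @ 108/7 + 650.995ms (6/7)
10. 12368.897ms @ 114/7 + 650.995ms (6/7)
11. 13019.892ms @ 120/7 + 650.995ms (6/7)
12. 13670.886ms @ 18 + 1518.987ms (2)
13. 15189.873ms @ 20 + 759.494ms (1)
14. 15949.367ms @ 21 + 759.494ms (1)
15. 16708.861ms @ 22 + 1518.987ms (2)

note 6 onset = 90/7b = 9764.919ms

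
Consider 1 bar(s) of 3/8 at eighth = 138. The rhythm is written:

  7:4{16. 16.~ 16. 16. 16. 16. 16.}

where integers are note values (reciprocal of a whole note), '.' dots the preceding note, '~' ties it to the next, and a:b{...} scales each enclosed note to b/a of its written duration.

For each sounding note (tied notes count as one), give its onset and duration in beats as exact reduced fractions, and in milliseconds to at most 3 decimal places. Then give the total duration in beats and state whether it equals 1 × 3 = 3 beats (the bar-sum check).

1) 0.0ms=0b +186.335ms=3/7b
2) 186.335ms=3/7b +372.671ms=6/7b
3) 559.006ms=9/7b +186.335ms=3/7b
4) 745.342ms=12/7b +186.335ms=3/7b
5) 931.677ms=15/7b +186.335ms=3/7b
6) 1118.012ms=18/7b +186.335ms=3/7b
Σ=3b of 3 (138bpm 3/8) — PASS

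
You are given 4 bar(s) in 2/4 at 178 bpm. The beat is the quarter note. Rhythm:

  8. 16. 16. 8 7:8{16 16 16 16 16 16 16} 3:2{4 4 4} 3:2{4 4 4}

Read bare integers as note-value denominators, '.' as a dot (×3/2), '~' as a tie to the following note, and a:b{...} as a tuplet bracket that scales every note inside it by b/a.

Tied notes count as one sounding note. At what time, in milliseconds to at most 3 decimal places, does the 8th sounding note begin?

note 8 onset = 20/7b = 963.082ms

1. 0.0ms @ 0 + 252.809ms (3/4)
2. 252.809ms @ 3/4 + 126.404ms (3/8)
3. 379.213ms @ 9/8 + 126.404ms (3/8)
4. 505.618ms @ 3/2 + 168.539ms (1/2)
5. 674.157ms @ 2 + 96.308ms (2/7)
6. 770.465ms @ 16/7 + 96.308ms (2/7)
7. 866.774ms @ 18/7 + 96.308ms (2/7)
8. 963.082ms @ 20/7 + 96.308ms (2/7)
9. 1059.39ms @ 22/7 + 96.308ms (2/7)
10. 1155.698ms @ 24/7 + 96.308ms (2/7)
11. 1252.006ms @ 26/7 + 96.308ms (2/7)
12. 1348.315ms @ 4 + 224.719ms (2/3)
13. 1573.034ms @ 14/3 + 224.719ms (2/3)
14. 1797.753ms @ 16/3 + 224.719ms (2/3)
15. 2022.472ms @ 6 + 224.719ms (2/3)
16. 2247.191ms @ 20/3 + 224.719ms (2/3)
17. 2471.91ms @ 22/3 + 224.719ms (2/3)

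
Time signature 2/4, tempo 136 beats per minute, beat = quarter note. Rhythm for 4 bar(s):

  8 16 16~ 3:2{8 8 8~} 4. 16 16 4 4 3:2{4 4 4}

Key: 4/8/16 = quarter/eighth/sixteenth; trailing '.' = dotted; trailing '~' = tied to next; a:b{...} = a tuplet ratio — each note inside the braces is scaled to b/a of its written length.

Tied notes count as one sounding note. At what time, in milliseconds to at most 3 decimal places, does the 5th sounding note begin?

1. 0.0ms @ 0 + 220.588ms (1/2)
2. 220.588ms @ 1/2 + 110.294ms (1/4)
3. 330.882ms @ 3/4 + 257.353ms (7/12)
4. 588.235ms @ 4/3 + 147.059ms (1/3)
5. 735.294ms @ 5/3 + 808.824ms (11/6)
6. 1544.118ms @ 7/2 + 110.294ms (1/4)
7. 1654.412ms @ 15/4 + 110.294ms (1/4)
8. 1764.706ms @ 4 + 441.176ms (1)
9. 2205.882ms @ 5 + 441.176ms (1)
10. 2647.059ms @ 6 + 294.118ms (2/3)
11. 2941.176ms @ 20/3 + 294.118ms (2/3)
12. 3235.294ms @ 22/3 + 294.118ms (2/3)

note 5 onset = 5/3b = 735.294ms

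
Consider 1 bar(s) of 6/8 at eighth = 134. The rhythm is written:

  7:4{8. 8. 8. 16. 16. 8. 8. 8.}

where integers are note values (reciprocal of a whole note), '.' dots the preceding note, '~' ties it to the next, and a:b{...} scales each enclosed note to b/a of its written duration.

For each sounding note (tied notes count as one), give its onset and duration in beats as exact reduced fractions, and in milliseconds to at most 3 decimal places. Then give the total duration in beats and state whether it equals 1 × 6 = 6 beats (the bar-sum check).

1) 0.0ms=0b +383.795ms=6/7b
2) 383.795ms=6/7b +383.795ms=6/7b
3) 767.591ms=12/7b +383.795ms=6/7b
4) 1151.386ms=18/7b +191.898ms=3/7b
5) 1343.284ms=3b +191.898ms=3/7b
6) 1535.181ms=24/7b +383.795ms=6/7b
7) 1918.977ms=30/7b +383.795ms=6/7b
8) 2302.772ms=36/7b +383.795ms=6/7b
Σ=6b of 6 (134bpm 6/8) — PASS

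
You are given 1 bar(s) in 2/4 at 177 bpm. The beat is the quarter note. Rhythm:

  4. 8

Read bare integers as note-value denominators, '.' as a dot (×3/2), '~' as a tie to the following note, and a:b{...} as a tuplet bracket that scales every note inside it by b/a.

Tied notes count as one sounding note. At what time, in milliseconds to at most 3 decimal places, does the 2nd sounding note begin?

note 2 onset = 3/2b = 508.475ms

1. 0.0ms @ 0 + 508.475ms (3/2)
2. 508.475ms @ 3/2 + 169.492ms (1/2)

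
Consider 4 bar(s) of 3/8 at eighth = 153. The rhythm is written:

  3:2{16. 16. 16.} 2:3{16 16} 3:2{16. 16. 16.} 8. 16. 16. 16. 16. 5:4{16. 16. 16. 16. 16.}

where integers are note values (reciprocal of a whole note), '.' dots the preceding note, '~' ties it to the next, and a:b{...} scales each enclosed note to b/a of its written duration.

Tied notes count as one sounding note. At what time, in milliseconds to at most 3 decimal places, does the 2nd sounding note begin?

1. 0.0ms @ 0 + 196.078ms (1/2)
2. 196.078ms @ 1/2 + 196.078ms (1/2)
3. 392.157ms @ 1 + 196.078ms (1/2)
4. 588.235ms @ 3/2 + 294.118ms (3/4)
5. 882.353ms @ 9/4 + 294.118ms (3/4)
6. 1176.471ms @ 3 + 196.078ms (1/2)
7. 1372.549ms @ 7/2 + 196.078ms (1/2)
8. 1568.627ms @ 4 + 196.078ms (1/2)
9. 1764.706ms @ 9/2 + 588.235ms (3/2)
10. 2352.941ms @ 6 + 294.118ms (3/4)
11. 2647.059ms @ 27/4 + 294.118ms (3/4)
12. 2941.176ms @ 15/2 + 294.118ms (3/4)
13. 3235.294ms @ 33/4 + 294.118ms (3/4)
14. 3529.412ms @ 9 + 235.294ms (3/5)
15. 3764.706ms @ 48/5 + 235.294ms (3/5)
16. 4000.0ms @ 51/5 + 235.294ms (3/5)
17. 4235.294ms @ 54/5 + 235.294ms (3/5)
18. 4470.588ms @ 57/5 + 235.294ms (3/5)

note 2 onset = 1/2b = 196.078ms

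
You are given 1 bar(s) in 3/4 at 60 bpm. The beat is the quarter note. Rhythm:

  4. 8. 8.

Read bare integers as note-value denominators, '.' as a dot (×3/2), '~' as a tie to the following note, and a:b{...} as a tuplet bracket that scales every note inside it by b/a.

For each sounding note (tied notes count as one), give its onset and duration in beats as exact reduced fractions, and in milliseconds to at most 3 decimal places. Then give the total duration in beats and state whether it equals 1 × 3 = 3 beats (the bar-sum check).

1) 0.0ms=0b +1500.0ms=3/2b
2) 1500.0ms=3/2b +750.0ms=3/4b
3) 2250.0ms=9/4b +750.0ms=3/4b
Σ=3b of 3 (60bpm 3/4) — PASS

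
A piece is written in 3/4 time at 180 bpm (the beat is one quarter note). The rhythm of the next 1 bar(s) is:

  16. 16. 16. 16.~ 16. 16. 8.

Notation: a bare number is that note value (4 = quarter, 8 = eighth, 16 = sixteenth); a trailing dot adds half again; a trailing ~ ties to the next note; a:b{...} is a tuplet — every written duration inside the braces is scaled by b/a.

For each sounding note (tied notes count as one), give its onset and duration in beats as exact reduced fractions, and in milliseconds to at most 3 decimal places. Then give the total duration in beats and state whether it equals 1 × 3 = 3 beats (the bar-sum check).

1) 0.0ms=0b +125.0ms=3/8b
2) 125.0ms=3/8b +125.0ms=3/8b
3) 250.0ms=3/4b +125.0ms=3/8b
4) 375.0ms=9/8b +250.0ms=3/4b
5) 625.0ms=15/8b +125.0ms=3/8b
6) 750.0ms=9/4b +250.0ms=3/4b
Σ=3b of 3 (180bpm 3/4) — PASS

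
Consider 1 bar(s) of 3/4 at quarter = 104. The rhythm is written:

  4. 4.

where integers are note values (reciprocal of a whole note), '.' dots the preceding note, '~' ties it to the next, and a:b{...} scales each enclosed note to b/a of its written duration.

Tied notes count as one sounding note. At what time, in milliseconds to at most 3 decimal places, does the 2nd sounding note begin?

1. 0.0ms @ 0 + 865.385ms (3/2)
2. 865.385ms @ 3/2 + 865.385ms (3/2)

note 2 onset = 3/2b = 865.385ms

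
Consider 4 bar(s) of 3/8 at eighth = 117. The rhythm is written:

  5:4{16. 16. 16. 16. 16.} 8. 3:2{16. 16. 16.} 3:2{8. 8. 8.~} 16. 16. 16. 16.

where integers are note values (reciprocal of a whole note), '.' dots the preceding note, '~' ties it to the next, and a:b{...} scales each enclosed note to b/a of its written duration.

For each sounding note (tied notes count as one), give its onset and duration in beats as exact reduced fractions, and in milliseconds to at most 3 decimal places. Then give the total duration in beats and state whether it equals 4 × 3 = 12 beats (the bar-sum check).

1) 0.0ms=0b +307.692ms=3/5b
2) 307.692ms=3/5b +307.692ms=3/5b
3) 615.385ms=6/5b +307.692ms=3/5b
4) 923.077ms=9/5b +307.692ms=3/5b
5) 1230.769ms=12/5b +307.692ms=3/5b
6) 1538.462ms=3b +769.231ms=3/2b
7) 2307.692ms=9/2b +256.41ms=1/2b
8) 2564.103ms=5b +256.41ms=1/2b
9) 2820.513ms=11/2b +256.41ms=1/2b
10) 3076.923ms=6b +512.821ms=1b
11) 3589.744ms=7b +512.821ms=1b
12) 4102.564ms=8b +897.436ms=7/4b
13) 5000.0ms=39/4b +384.615ms=3/4b
14) 5384.615ms=21/2b +384.615ms=3/4b
15) 5769.231ms=45/4b +384.615ms=3/4b
Σ=12b of 12 (117bpm 3/8) — PASS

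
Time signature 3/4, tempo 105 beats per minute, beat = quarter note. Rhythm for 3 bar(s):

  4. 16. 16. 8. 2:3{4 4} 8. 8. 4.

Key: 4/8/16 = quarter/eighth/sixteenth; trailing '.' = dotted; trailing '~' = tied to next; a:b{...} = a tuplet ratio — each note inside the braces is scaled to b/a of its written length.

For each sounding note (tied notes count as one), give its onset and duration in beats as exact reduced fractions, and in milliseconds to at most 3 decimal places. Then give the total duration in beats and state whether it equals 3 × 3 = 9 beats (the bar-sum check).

1) 0.0ms=0b +857.143ms=3/2b
2) 857.143ms=3/2b +214.286ms=3/8b
3) 1071.429ms=15/8b +214.286ms=3/8b
4) 1285.714ms=9/4b +428.571ms=3/4b
5) 1714.286ms=3b +857.143ms=3/2b
6) 2571.429ms=9/2b +857.143ms=3/2b
7) 3428.571ms=6b +428.571ms=3/4b
8) 3857.143ms=27/4b +428.571ms=3/4b
9) 4285.714ms=15/2b +857.143ms=3/2b
Σ=9b of 9 (105bpm 3/4) — PASS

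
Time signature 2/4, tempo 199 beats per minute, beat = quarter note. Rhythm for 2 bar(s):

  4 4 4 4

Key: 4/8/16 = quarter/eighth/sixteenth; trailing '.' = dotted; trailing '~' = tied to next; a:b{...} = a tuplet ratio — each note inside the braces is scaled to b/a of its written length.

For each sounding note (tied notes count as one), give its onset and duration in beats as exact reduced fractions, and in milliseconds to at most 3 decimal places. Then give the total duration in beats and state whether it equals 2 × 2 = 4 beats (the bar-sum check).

1) 0.0ms=0b +301.508ms=1b
2) 301.508ms=1b +301.508ms=1b
3) 603.015ms=2b +301.508ms=1b
4) 904.523ms=3b +301.508ms=1b
Σ=4b of 4 (199bpm 2/4) — PASS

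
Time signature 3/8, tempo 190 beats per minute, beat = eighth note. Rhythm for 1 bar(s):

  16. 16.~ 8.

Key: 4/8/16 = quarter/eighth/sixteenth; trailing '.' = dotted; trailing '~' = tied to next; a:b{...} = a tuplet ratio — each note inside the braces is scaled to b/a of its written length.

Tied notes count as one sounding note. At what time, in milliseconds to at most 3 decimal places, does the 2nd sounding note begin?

note 2 onset = 3/4b = 236.842ms

1. 0.0ms @ 0 + 236.842ms (3/4)
2. 236.842ms @ 3/4 + 710.526ms (9/4)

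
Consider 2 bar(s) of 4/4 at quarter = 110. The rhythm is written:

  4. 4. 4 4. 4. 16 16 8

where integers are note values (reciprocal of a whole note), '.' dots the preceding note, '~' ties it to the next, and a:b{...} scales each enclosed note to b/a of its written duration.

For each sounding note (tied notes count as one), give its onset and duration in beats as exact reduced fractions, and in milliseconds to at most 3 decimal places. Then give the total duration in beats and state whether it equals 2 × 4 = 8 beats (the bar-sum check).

1) 0.0ms=0b +818.182ms=3/2b
2) 818.182ms=3/2b +818.182ms=3/2b
3) 1636.364ms=3b +545.455ms=1b
4) 2181.818ms=4b +818.182ms=3/2b
5) 3000.0ms=11/2b +818.182ms=3/2b
6) 3818.182ms=7b +136.364ms=1/4b
7) 3954.545ms=29/4b +136.364ms=1/4b
8) 4090.909ms=15/2b +272.727ms=1/2b
Σ=8b of 8 (110bpm 4/4) — PASS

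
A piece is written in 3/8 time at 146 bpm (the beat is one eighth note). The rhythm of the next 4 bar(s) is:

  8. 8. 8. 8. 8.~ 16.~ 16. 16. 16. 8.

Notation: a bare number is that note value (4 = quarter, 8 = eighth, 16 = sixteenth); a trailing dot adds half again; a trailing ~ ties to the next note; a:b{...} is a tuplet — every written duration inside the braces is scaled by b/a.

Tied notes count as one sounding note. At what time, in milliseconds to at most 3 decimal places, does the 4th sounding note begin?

note 4 onset = 9/2b = 1849.315ms

1. 0.0ms @ 0 + 616.438ms (3/2)
2. 616.438ms @ 3/2 + 616.438ms (3/2)
3. 1232.877ms @ 3 + 616.438ms (3/2)
4. 1849.315ms @ 9/2 + 616.438ms (3/2)
5. 2465.753ms @ 6 + 1232.877ms (3)
6. 3698.63ms @ 9 + 308.219ms (3/4)
7. 4006.849ms @ 39/4 + 308.219ms (3/4)
8. 4315.068ms @ 21/2 + 616.438ms (3/2)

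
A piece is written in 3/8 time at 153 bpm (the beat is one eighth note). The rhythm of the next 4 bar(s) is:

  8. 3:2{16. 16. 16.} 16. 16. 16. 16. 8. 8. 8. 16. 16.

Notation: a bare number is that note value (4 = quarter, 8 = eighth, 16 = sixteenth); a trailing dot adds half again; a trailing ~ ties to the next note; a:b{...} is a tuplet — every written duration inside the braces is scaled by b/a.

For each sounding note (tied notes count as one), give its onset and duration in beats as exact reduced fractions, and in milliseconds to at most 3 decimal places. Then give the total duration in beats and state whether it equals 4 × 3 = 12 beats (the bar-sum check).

1) 0.0ms=0b +588.235ms=3/2b
2) 588.235ms=3/2b +196.078ms=1/2b
3) 784.314ms=2b +196.078ms=1/2b
4) 980.392ms=5/2b +196.078ms=1/2b
5) 1176.471ms=3b +294.118ms=3/4b
6) 1470.588ms=15/4b +294.118ms=3/4b
7) 1764.706ms=9/2b +294.118ms=3/4b
8) 2058.824ms=21/4b +294.118ms=3/4b
9) 2352.941ms=6b +588.235ms=3/2b
10) 2941.176ms=15/2b +588.235ms=3/2b
11) 3529.412ms=9b +588.235ms=3/2b
12) 4117.647ms=21/2b +294.118ms=3/4b
13) 4411.765ms=45/4b +294.118ms=3/4b
Σ=12b of 12 (153bpm 3/8) — PASS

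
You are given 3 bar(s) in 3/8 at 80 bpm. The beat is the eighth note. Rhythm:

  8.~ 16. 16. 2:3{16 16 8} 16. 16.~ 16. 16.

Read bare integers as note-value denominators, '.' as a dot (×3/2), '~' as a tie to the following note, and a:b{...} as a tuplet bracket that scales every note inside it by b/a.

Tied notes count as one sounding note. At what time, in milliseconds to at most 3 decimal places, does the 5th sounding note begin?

1. 0.0ms @ 0 + 1687.5ms (9/4)
2. 1687.5ms @ 9/4 + 562.5ms (3/4)
3. 2250.0ms @ 3 + 562.5ms (3/4)
4. 2812.5ms @ 15/4 + 562.5ms (3/4)
5. 3375.0ms @ 9/2 + 1125.0ms (3/2)
6. 4500.0ms @ 6 + 562.5ms (3/4)
7. 5062.5ms @ 27/4 + 1125.0ms (3/2)
8. 6187.5ms @ 33/4 + 562.5ms (3/4)

note 5 onset = 9/2b = 3375.0ms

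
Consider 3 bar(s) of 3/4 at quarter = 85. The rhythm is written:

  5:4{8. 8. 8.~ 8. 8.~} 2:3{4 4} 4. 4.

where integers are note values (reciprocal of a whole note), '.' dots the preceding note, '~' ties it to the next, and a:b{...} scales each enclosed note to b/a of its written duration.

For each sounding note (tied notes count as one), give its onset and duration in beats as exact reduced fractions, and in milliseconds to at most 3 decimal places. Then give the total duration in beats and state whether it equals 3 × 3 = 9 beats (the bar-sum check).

1) 0.0ms=0b +423.529ms=3/5b
2) 423.529ms=3/5b +423.529ms=3/5b
3) 847.059ms=6/5b +847.059ms=6/5b
4) 1694.118ms=12/5b +1482.353ms=21/10b
5) 3176.471ms=9/2b +1058.824ms=3/2b
6) 4235.294ms=6b +1058.824ms=3/2b
7) 5294.118ms=15/2b +1058.824ms=3/2b
Σ=9b of 9 (85bpm 3/4) — PASS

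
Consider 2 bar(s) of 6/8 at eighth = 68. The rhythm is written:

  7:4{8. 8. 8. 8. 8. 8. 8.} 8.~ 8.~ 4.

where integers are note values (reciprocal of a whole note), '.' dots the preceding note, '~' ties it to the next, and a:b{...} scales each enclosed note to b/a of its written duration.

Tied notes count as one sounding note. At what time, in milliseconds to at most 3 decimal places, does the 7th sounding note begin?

note 7 onset = 36/7b = 4537.815ms

1. 0.0ms @ 0 + 756.303ms (6/7)
2. 756.303ms @ 6/7 + 756.303ms (6/7)
3. 1512.605ms @ 12/7 + 756.303ms (6/7)
4. 2268.908ms @ 18/7 + 756.303ms (6/7)
5. 3025.21ms @ 24/7 + 756.303ms (6/7)
6. 3781.513ms @ 30/7 + 756.303ms (6/7)
7. 4537.815ms @ 36/7 + 756.303ms (6/7)
8. 5294.118ms @ 6 + 5294.118ms (6)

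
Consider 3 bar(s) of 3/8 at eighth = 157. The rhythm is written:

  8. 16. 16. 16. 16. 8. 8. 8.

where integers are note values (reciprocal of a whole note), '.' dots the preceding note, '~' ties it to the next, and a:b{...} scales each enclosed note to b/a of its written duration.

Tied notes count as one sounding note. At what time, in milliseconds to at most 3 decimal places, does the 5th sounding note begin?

1. 0.0ms @ 0 + 573.248ms (3/2)
2. 573.248ms @ 3/2 + 286.624ms (3/4)
3. 859.873ms @ 9/4 + 286.624ms (3/4)
4. 1146.497ms @ 3 + 286.624ms (3/4)
5. 1433.121ms @ 15/4 + 286.624ms (3/4)
6. 1719.745ms @ 9/2 + 573.248ms (3/2)
7. 2292.994ms @ 6 + 573.248ms (3/2)
8. 2866.242ms @ 15/2 + 573.248ms (3/2)

note 5 onset = 15/4b = 1433.121ms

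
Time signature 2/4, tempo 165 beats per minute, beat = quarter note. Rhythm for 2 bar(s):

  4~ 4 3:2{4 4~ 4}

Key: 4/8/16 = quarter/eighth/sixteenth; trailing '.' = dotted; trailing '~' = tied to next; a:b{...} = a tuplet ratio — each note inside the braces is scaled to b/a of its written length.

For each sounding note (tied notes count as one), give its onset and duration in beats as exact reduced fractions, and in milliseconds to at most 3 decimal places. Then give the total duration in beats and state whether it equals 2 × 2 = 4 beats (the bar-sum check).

1) 0.0ms=0b +727.273ms=2b
2) 727.273ms=2b +242.424ms=2/3b
3) 969.697ms=8/3b +484.848ms=4/3b
Σ=4b of 4 (165bpm 2/4) — PASS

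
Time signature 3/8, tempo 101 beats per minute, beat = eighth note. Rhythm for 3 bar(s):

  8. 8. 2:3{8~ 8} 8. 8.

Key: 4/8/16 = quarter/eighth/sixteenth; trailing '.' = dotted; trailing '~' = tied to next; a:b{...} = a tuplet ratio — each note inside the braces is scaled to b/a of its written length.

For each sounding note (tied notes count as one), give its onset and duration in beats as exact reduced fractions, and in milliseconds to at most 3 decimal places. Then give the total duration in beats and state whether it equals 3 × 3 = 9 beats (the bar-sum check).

1) 0.0ms=0b +891.089ms=3/2b
2) 891.089ms=3/2b +891.089ms=3/2b
3) 1782.178ms=3b +1782.178ms=3b
4) 3564.356ms=6b +891.089ms=3/2b
5) 4455.446ms=15/2b +891.089ms=3/2b
Σ=9b of 9 (101bpm 3/8) — PASS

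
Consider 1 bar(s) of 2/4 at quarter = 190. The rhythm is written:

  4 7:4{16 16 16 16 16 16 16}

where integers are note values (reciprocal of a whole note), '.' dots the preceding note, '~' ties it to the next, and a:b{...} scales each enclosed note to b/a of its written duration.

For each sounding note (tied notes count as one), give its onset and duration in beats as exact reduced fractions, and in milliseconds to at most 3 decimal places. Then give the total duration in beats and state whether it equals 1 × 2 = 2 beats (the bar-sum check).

1) 0.0ms=0b +315.789ms=1b
2) 315.789ms=1b +45.113ms=1/7b
3) 360.902ms=8/7b +45.113ms=1/7b
4) 406.015ms=9/7b +45.113ms=1/7b
5) 451.128ms=10/7b +45.113ms=1/7b
6) 496.241ms=11/7b +45.113ms=1/7b
7) 541.353ms=12/7b +45.113ms=1/7b
8) 586.466ms=13/7b +45.113ms=1/7b
Σ=2b of 2 (190bpm 2/4) — PASS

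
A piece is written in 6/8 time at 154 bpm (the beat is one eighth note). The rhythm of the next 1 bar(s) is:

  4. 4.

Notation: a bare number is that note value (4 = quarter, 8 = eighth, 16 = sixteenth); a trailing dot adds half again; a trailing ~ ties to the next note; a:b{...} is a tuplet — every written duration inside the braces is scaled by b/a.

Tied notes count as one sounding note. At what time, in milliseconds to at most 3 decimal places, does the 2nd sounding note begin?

1. 0.0ms @ 0 + 1168.831ms (3)
2. 1168.831ms @ 3 + 1168.831ms (3)

note 2 onset = 3b = 1168.831ms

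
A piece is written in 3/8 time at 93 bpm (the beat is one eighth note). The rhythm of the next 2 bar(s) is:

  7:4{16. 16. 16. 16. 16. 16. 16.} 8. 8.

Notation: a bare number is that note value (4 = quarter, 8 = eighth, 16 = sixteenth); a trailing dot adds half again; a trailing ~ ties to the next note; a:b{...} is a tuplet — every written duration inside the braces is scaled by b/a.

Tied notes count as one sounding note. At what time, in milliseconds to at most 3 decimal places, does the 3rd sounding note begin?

note 3 onset = 6/7b = 552.995ms

1. 0.0ms @ 0 + 276.498ms (3/7)
2. 276.498ms @ 3/7 + 276.498ms (3/7)
3. 552.995ms @ 6/7 + 276.498ms (3/7)
4. 829.493ms @ 9/7 + 276.498ms (3/7)
5. 1105.991ms @ 12/7 + 276.498ms (3/7)
6. 1382.488ms @ 15/7 + 276.498ms (3/7)
7. 1658.986ms @ 18/7 + 276.498ms (3/7)
8. 1935.484ms @ 3 + 967.742ms (3/2)
9. 2903.226ms @ 9/2 + 967.742ms (3/2)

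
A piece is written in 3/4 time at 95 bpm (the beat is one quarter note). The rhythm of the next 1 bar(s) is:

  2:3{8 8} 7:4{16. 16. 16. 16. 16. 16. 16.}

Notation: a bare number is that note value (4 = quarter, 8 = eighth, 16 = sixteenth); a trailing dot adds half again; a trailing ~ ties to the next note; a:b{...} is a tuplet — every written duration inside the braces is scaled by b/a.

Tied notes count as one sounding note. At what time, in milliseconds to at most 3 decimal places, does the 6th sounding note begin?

note 6 onset = 15/7b = 1353.383ms

1. 0.0ms @ 0 + 473.684ms (3/4)
2. 473.684ms @ 3/4 + 473.684ms (3/4)
3. 947.368ms @ 3/2 + 135.338ms (3/14)
4. 1082.707ms @ 12/7 + 135.338ms (3/14)
5. 1218.045ms @ 27/14 + 135.338ms (3/14)
6. 1353.383ms @ 15/7 + 135.338ms (3/14)
7. 1488.722ms @ 33/14 + 135.338ms (3/14)
8. 1624.06ms @ 18/7 + 135.338ms (3/14)
9. 1759.398ms @ 39/14 + 135.338ms (3/14)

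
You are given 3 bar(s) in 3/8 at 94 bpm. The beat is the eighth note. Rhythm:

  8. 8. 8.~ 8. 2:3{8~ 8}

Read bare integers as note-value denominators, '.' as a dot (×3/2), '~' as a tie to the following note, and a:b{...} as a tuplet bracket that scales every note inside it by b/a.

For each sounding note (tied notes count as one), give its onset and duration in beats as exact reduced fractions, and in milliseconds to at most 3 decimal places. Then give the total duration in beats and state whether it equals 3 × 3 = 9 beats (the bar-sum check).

1) 0.0ms=0b +957.447ms=3/2b
2) 957.447ms=3/2b +957.447ms=3/2b
3) 1914.894ms=3b +1914.894ms=3b
4) 3829.787ms=6b +1914.894ms=3b
Σ=9b of 9 (94bpm 3/8) — PASS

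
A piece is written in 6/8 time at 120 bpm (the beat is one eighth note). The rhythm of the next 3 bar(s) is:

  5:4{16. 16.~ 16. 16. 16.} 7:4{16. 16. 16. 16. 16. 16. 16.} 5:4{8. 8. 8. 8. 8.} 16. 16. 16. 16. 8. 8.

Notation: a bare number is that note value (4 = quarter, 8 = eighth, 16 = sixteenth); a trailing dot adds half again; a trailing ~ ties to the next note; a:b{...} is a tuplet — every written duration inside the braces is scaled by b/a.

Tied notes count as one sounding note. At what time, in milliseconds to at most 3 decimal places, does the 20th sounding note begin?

note 20 onset = 57/4b = 7125.0ms

1. 0.0ms @ 0 + 300.0ms (3/5)
2. 300.0ms @ 3/5 + 600.0ms (6/5)
3. 900.0ms @ 9/5 + 300.0ms (3/5)
4. 1200.0ms @ 12/5 + 300.0ms (3/5)
5. 1500.0ms @ 3 + 214.286ms (3/7)
6. 1714.286ms @ 24/7 + 214.286ms (3/7)
7. 1928.571ms @ 27/7 + 214.286ms (3/7)
8. 2142.857ms @ 30/7 + 214.286ms (3/7)
9. 2357.143ms @ 33/7 + 214.286ms (3/7)
10. 2571.429ms @ 36/7 + 214.286ms (3/7)
11. 2785.714ms @ 39/7 + 214.286ms (3/7)
12. 3000.0ms @ 6 + 600.0ms (6/5)
13. 3600.0ms @ 36/5 + 600.0ms (6/5)
14. 4200.0ms @ 42/5 + 600.0ms (6/5)
15. 4800.0ms @ 48/5 + 600.0ms (6/5)
16. 5400.0ms @ 54/5 + 600.0ms (6/5)
17. 6000.0ms @ 12 + 375.0ms (3/4)
18. 6375.0ms @ 51/4 + 375.0ms (3/4)
19. 6750.0ms @ 27/2 + 375.0ms (3/4)
20. 7125.0ms @ 57/4 + 375.0ms (3/4)
21. 7500.0ms @ 15 + 750.0ms (3/2)
22. 8250.0ms @ 33/2 + 750.0ms (3/2)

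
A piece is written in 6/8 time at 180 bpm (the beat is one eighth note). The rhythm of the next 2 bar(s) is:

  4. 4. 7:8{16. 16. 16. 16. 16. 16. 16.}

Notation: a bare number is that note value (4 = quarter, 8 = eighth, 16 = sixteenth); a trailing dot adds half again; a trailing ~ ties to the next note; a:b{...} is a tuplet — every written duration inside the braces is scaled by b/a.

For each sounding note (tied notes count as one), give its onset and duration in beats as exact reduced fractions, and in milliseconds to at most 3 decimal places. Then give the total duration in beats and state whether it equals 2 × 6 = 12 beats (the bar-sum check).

1) 0.0ms=0b +1000.0ms=3b
2) 1000.0ms=3b +1000.0ms=3b
3) 2000.0ms=6b +285.714ms=6/7b
4) 2285.714ms=48/7b +285.714ms=6/7b
5) 2571.429ms=54/7b +285.714ms=6/7b
6) 2857.143ms=60/7b +285.714ms=6/7b
7) 3142.857ms=66/7b +285.714ms=6/7b
8) 3428.571ms=72/7b +285.714ms=6/7b
9) 3714.286ms=78/7b +285.714ms=6/7b
Σ=12b of 12 (180bpm 6/8) — PASS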